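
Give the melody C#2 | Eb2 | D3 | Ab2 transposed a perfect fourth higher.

F#2 Ab2 G3 Db3

C#2: a fourth up reaches F, and 5 semitones makes it F#2.
A perfect fourth up from Eb2 gives Ab2.
D3 up a perfect fourth is G3.
Ab2: a fourth up reaches D, and 5 semitones makes it Db3.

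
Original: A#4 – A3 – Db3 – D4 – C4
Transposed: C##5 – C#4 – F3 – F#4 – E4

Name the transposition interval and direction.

up a major third

From A#4 to C##5 is 3 letter names — a third of some quality.
A#4 to C##5 is 4 semitones, which makes it a major third; the second version is higher, so the direction is up.
Checking another pair — C4 → E4 — gives the same interval.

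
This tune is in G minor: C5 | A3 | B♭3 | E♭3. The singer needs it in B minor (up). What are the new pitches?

E5 C#4 D4 G3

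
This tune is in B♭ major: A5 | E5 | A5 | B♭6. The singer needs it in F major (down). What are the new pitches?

E5 B4 E5 F6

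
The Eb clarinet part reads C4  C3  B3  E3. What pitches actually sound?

Eb4 Eb3 D4 G3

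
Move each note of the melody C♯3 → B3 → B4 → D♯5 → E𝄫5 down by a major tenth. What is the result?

C#3 gives A1
B3 gives G2
B4 gives G3
D#5 gives B3
Ebb5 gives Cbb4

A1 G2 G3 B3 Cbb4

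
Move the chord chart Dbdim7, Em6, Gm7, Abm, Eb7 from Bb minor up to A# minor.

C#dim7 D##m6 F##m7 G#m D#7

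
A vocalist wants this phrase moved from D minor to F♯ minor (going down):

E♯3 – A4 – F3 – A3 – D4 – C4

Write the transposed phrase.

D minor to F♯ minor down is a minor sixth, so every note moves down by that interval.
E#3 to G##2
A4 to C#4
F3 to A2
A3 to C#3
D4 to F#3
C4 to E3

G##2 C#4 A2 C#3 F#3 E3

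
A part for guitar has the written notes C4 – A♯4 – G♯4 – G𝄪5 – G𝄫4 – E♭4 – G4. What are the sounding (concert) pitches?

C3 A#3 G#3 G##4 Gbb3 Eb3 G3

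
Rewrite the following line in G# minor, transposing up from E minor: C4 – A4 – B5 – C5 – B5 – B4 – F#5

E4 C#5 D#6 E5 D#6 D#5 A#5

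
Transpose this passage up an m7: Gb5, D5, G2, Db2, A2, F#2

Gb5 up a minor seventh is Fb6.
D5: a seventh up reaches C, and 10 semitones makes it C6.
A minor seventh up from G2 gives F3.
Db2: a seventh up reaches C, and 10 semitones makes it Cb3.
A2 up a minor seventh is G3.
F#2 up a minor seventh is E3.

Fb6 C6 F3 Cb3 G3 E3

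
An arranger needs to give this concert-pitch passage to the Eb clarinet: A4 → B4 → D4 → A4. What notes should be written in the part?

The Eb clarinet sounds a minor third above written, so the written part must be a minor third below concert — transpose each note down.
A4 becomes F#4
B4 becomes G#4
D4 becomes B3
A4 becomes F#4

F#4 G#4 B3 F#4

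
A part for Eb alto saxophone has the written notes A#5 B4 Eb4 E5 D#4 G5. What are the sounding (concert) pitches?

C#5 D4 Gb3 G4 F#3 Bb4

Written C4 on the Eb alto saxophone sounds as Eb3, a major sixth lower; apply that shift to every note.
A#5 -> C#5
B4 -> D4
Eb4 -> Gb3
E5 -> G4
D#4 -> F#3
G5 -> Bb4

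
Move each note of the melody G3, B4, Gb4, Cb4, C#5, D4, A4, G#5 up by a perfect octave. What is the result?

G4 B5 Gb5 Cb5 C#6 D5 A5 G#6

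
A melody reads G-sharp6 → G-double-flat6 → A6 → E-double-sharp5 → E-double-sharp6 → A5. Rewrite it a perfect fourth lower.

G#6 down a perfect fourth is D#6.
Gbb6 down a perfect fourth is Dbb6.
A6: a fourth down reaches E, and 5 semitones makes it E6.
E##5 down a perfect fourth is B##4.
A perfect fourth down from E##6 gives B##5.
A5: a fourth down reaches E, and 5 semitones makes it E5.

D#6 Dbb6 E6 B##4 B##5 E5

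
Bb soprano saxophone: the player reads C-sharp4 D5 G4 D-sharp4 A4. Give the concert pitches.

The Bb soprano saxophone sounds a major second below written, so transpose each written note down a major second.
C#4 -> B3
D5 -> C5
G4 -> F4
D#4 -> C#4
A4 -> G4

B3 C5 F4 C#4 G4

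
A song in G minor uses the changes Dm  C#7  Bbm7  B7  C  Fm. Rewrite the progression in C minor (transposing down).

G minor down to C minor is a perfect fifth; each chord root moves by that interval while the quality stays the same.
Dm: root D down a perfect fifth → G, giving Gm.
C#7: root C# down a perfect fifth → F#, giving F#7.
Bbm7: root Bb down a perfect fifth → Eb, giving Ebm7.
B7: root B down a perfect fifth → E, giving E7.
C: root C down a perfect fifth → F, giving F.
Fm: root F down a perfect fifth → Bb, giving Bbm.

Gm F#7 Ebm7 E7 F Bbm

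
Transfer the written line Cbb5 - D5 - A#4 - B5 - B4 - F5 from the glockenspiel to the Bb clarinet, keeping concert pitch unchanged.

First find concert pitch: the glockenspiel sounds a perfect fifteenth above written, so Cbb5 D5 A#4 B5 B4 F5 sounds Cbb7 D7 A#6 B7 B6 F7.
Then write for Bb clarinet: it sounds a major second below written, so the part must be a major second above concert.
Cbb7 → Dbb7
D7 → E7
A#6 → B#6
B7 → C#8
B6 → C#7
F7 → G7

Dbb7 E7 B#6 C#8 C#7 G7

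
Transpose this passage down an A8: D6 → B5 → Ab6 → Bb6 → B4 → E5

Db5 Bb4 Abb5 Bbb5 Bb3 Eb4

D6: an octave down reaches D, and 13 semitones makes it Db5.
B5: an octave down reaches B, and 13 semitones makes it Bb4.
An augmented octave down from Ab6 gives Abb5.
Bb6 down an augmented octave is Bbb5.
B4 down an augmented octave is Bb3.
An augmented octave down from E5 gives Eb4.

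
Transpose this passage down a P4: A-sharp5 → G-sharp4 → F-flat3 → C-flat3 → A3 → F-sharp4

E#5 D#4 Cb3 Gb2 E3 C#4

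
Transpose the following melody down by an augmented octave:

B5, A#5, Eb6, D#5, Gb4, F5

Bb4 A4 Ebb5 D4 Gbb3 Fb4

B5 becomes Bb4
A#5 becomes A4
Eb6 becomes Ebb5
D#5 becomes D4
Gb4 becomes Gbb3
F5 becomes Fb4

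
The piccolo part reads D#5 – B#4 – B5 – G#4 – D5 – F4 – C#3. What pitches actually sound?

D#6 B#5 B6 G#5 D6 F5 C#4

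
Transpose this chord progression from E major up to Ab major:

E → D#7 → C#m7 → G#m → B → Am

Ab G7 Fm7 Cm Eb Dbm

E major up to Ab major is a diminished fourth; each chord root moves by that interval while the quality stays the same.
E: root E up a diminished fourth → Ab, giving Ab.
D#7: root D# up a diminished fourth → G, giving G7.
C#m7: root C# up a diminished fourth → F, giving Fm7.
G#m: root G# up a diminished fourth → C, giving Cm.
B: root B up a diminished fourth → Eb, giving Eb.
Am: root A up a diminished fourth → Db, giving Dbm.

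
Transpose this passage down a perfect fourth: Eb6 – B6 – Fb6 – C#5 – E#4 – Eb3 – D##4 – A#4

Bb5 F#6 Cb6 G#4 B#3 Bb2 A##3 E#4

Eb6 -> Bb5
B6 -> F#6
Fb6 -> Cb6
C#5 -> G#4
E#4 -> B#3
Eb3 -> Bb2
D##4 -> A##3
A#4 -> E#4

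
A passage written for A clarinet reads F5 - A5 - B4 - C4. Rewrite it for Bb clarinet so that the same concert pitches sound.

First find concert pitch: the A clarinet sounds a minor third below written, so F5 A5 B4 C4 sounds D5 F#5 G#4 A3.
Then write for Bb clarinet: it sounds a major second below written, so the part must be a major second above concert.
D5 → E5
F#5 → G#5
G#4 → A#4
A3 → B3

E5 G#5 A#4 B3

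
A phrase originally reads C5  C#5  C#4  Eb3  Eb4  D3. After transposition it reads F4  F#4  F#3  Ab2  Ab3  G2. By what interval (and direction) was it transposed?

down a perfect fifth

Take the first pair: C5 → F4. C to F spans 5 letter names, so the interval is some kind of fifth.
F4 to C5 is 7 semitones, which makes it a perfect fifth; the second version is lower, so the direction is down.
Checking another pair — D3 → G2 — gives the same interval.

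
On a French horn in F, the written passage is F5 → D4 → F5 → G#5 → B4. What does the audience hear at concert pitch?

Bb4 G3 Bb4 C#5 E4

The French horn in F sounds a perfect fifth below written, so transpose each written note down a perfect fifth.
F5 to Bb4
D4 to G3
F5 to Bb4
G#5 to C#5
B4 to E4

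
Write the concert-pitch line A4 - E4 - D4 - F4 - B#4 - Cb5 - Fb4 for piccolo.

A3 E3 D3 F3 B#3 Cb4 Fb3

Written C4 sounds as C5 on the piccolo, so concert pitches are written a perfect octave down.
A4 gives A3
E4 gives E3
D4 gives D3
F4 gives F3
B#4 gives B#3
Cb5 gives Cb4
Fb4 gives Fb3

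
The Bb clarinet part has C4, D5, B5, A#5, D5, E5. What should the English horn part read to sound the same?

F4 G5 E6 D#6 G5 A5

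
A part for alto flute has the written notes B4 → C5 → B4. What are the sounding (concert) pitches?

F#4 G4 F#4

Written C4 on the alto flute sounds as G3, a perfect fourth lower; apply that shift to every note.
B4 -> F#4
C5 -> G4
B4 -> F#4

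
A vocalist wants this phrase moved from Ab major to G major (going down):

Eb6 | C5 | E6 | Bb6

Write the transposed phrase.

From Ab down to G is a minor second; apply that to each pitch.
Eb6 → D6
C5 → B4
E6 → D#6
Bb6 → A6

D6 B4 D#6 A6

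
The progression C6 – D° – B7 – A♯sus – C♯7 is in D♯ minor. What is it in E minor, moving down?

D♯ minor down to E minor is a major seventh; each chord root moves by that interval while the quality stays the same.
C6: root C down a major seventh → Db, giving Db6.
D°: root D down a major seventh → Eb, giving Eb°.
B7: root B down a major seventh → C, giving C7.
A♯sus: root A♯ down a major seventh → B, giving Bsus.
C♯7: root C♯ down a major seventh → D, giving D7.

Db6 Eb° C7 Bsus D7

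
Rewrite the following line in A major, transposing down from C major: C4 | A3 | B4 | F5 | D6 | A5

C major to A major down is a minor third, so every note moves down by that interval.
C4 -> A3
A3 -> F#3
B4 -> G#4
F5 -> D5
D6 -> B5
A5 -> F#5

A3 F#3 G#4 D5 B5 F#5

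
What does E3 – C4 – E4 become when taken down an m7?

F#2 D3 F#3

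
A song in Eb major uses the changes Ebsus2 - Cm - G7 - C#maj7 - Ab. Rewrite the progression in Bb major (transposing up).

Bbsus2 Gm D7 G#maj7 Eb

Eb major up to Bb major is a perfect fifth; each chord root moves by that interval while the quality stays the same.
Ebsus2: root Eb up a perfect fifth → Bb, giving Bbsus2.
Cm: root C up a perfect fifth → G, giving Gm.
G7: root G up a perfect fifth → D, giving D7.
C#maj7: root C# up a perfect fifth → G#, giving G#maj7.
Ab: root Ab up a perfect fifth → Eb, giving Eb.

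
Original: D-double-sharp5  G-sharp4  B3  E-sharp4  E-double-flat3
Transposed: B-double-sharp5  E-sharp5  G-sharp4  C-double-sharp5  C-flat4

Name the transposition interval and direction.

up a major sixth

From D##5 to B##5 is 6 letter names — a sixth of some quality.
D##5 to B##5 is 9 semitones, which makes it a major sixth; the second version is higher, so the direction is up.
Checking another pair — Ebb3 → Cb4 — gives the same interval.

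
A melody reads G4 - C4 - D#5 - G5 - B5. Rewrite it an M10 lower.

G4: a tenth down reaches E, and 16 semitones makes it Eb3.
C4 down a major tenth is Ab2.
A major tenth down from D#5 gives B3.
G5: a tenth down reaches E, and 16 semitones makes it Eb4.
B5: a tenth down reaches G, and 16 semitones makes it G4.

Eb3 Ab2 B3 Eb4 G4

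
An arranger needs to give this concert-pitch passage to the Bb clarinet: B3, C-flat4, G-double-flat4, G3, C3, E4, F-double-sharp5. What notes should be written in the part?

C#4 Db4 Abb4 A3 D3 F#4 G##5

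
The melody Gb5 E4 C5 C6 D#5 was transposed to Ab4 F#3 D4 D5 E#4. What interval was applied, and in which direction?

down a minor seventh

From Gb5 to Ab4 is 7 letter names — a seventh of some quality.
Ab4 to Gb5 is 10 semitones, which makes it a minor seventh; the second version is lower, so the direction is down.
Checking another pair — D#5 → E#4 — gives the same interval.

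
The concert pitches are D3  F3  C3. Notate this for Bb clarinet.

The Bb clarinet sounds a major second below written, so the written part must be a major second above concert — transpose each note up.
D3 -> E3
F3 -> G3
C3 -> D3

E3 G3 D3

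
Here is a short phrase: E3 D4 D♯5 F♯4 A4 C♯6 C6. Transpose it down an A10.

E3: a tenth down reaches C, and 17 semitones makes it Cb2.
D4: a tenth down reaches B, and 17 semitones makes it Bbb2.
D#5 down an augmented tenth is Bb3.
F#4 down an augmented tenth is Db3.
A4: a tenth down reaches F, and 17 semitones makes it Fb3.
C#6: a tenth down reaches A, and 17 semitones makes it Ab4.
An augmented tenth down from C6 gives Abb4.

Cb2 Bbb2 Bb3 Db3 Fb3 Ab4 Abb4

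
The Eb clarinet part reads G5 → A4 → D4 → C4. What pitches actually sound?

Written C4 on the Eb clarinet sounds as Eb4, a minor third higher; apply that shift to every note.
G5 to Bb5
A4 to C5
D4 to F4
C4 to Eb4

Bb5 C5 F4 Eb4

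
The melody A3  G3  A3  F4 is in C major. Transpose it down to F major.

D3 C3 D3 Bb3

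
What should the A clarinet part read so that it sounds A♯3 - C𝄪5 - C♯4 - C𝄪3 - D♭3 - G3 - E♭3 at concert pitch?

C#4 E#5 E4 E#3 Fb3 Bb3 Gb3

Written C4 sounds as A3 on the A clarinet, so concert pitches are written a minor third up.
A#3 → C#4
C##5 → E#5
C#4 → E4
C##3 → E#3
Db3 → Fb3
G3 → Bb3
Eb3 → Gb3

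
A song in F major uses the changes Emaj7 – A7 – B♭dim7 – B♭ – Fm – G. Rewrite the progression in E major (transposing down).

D#maj7 G#7 Adim7 A Em F#

F major down to E major is a minor second; each chord root moves by that interval while the quality stays the same.
Emaj7: root E down a minor second → D#, giving D#maj7.
A7: root A down a minor second → G#, giving G#7.
B♭dim7: root B♭ down a minor second → A, giving Adim7.
B♭: root B♭ down a minor second → A, giving A.
Fm: root F down a minor second → E, giving Em.
G: root G down a minor second → F#, giving F#.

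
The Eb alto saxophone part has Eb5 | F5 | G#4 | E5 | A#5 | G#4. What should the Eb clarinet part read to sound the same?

First find concert pitch: the Eb alto saxophone sounds a major sixth below written, so Eb5 F5 G#4 E5 A#5 G#4 sounds Gb4 Ab4 B3 G4 C#5 B3.
Then write for Eb clarinet: it sounds a minor third above written, so the part must be a minor third below concert.
Gb4 → Eb4
Ab4 → F4
B3 → G#3
G4 → E4
C#5 → A#4
B3 → G#3

Eb4 F4 G#3 E4 A#4 G#3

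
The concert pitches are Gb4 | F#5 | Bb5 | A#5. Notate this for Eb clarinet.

The Eb clarinet sounds a minor third above written, so the written part must be a minor third below concert — transpose each note down.
Gb4 to Eb4
F#5 to D#5
Bb5 to G5
A#5 to F##5

Eb4 D#5 G5 F##5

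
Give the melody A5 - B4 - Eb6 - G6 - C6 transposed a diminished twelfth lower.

D#4 E#3 A4 C#5 F#4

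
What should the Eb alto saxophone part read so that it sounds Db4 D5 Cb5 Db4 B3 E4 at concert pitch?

Written C4 sounds as Eb3 on the Eb alto saxophone, so concert pitches are written a major sixth up.
Db4 gives Bb4
D5 gives B5
Cb5 gives Ab5
Db4 gives Bb4
B3 gives G#4
E4 gives C#5

Bb4 B5 Ab5 Bb4 G#4 C#5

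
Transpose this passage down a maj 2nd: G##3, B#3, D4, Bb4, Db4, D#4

A major second down from G##3 gives F##3.
A major second down from B#3 gives A#3.
A major second down from D4 gives C4.
A major second down from Bb4 gives Ab4.
Db4 down a major second is Cb4.
D#4 down a major second is C#4.

F##3 A#3 C4 Ab4 Cb4 C#4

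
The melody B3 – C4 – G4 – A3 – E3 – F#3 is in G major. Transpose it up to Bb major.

G major to Bb major up is a minor third, so every note moves up by that interval.
B3 becomes D4
C4 becomes Eb4
G4 becomes Bb4
A3 becomes C4
E3 becomes G3
F#3 becomes A3

D4 Eb4 Bb4 C4 G3 A3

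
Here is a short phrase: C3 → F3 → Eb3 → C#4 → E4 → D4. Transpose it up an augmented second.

D#3 G#3 F#3 D##4 F##4 E#4

C3 gives D#3
F3 gives G#3
Eb3 gives F#3
C#4 gives D##4
E4 gives F##4
D4 gives E#4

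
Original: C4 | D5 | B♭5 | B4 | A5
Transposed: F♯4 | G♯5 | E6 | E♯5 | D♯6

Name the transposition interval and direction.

up an augmented fourth

From C4 to F#4 is 4 letter names — a fourth of some quality.
C4 to F#4 is 6 semitones, which makes it an augmented fourth; the second version is higher, so the direction is up.
Checking another pair — A5 → D#6 — gives the same interval.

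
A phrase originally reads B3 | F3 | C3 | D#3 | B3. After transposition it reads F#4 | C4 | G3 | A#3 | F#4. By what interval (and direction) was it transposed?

Take the first pair: B3 → F#4. B to F spans 5 letter names, so the interval is some kind of fifth.
B3 to F#4 is 7 semitones, which makes it a perfect fifth; the second version is higher, so the direction is up.
Checking another pair — B3 → F#4 — gives the same interval.

up a perfect fifth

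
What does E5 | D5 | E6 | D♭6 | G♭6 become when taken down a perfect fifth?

E5 → A4
D5 → G4
E6 → A5
Db6 → Gb5
Gb6 → Cb6

A4 G4 A5 Gb5 Cb6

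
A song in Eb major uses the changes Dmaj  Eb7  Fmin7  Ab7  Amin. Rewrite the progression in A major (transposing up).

G#maj A7 Bmin7 D7 D#min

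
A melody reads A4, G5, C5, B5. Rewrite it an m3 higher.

A4: a third up reaches C, and 3 semitones makes it C5.
G5 up a minor third is Bb5.
C5: a third up reaches E, and 3 semitones makes it Eb5.
B5 up a minor third is D6.

C5 Bb5 Eb5 D6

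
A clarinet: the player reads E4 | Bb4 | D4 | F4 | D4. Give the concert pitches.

C#4 G4 B3 D4 B3

The A clarinet sounds a minor third below written, so transpose each written note down a minor third.
E4 → C#4
Bb4 → G4
D4 → B3
F4 → D4
D4 → B3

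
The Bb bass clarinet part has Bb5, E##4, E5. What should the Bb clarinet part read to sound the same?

First find concert pitch: the Bb bass clarinet sounds a major ninth below written, so Bb5 E##4 E5 sounds Ab4 D##3 D4.
Then write for Bb clarinet: it sounds a major second below written, so the part must be a major second above concert.
Ab4 → Bb4
D##3 → E##3
D4 → E4

Bb4 E##3 E4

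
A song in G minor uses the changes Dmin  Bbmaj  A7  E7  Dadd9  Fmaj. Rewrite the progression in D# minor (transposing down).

A#min F#maj E#7 B#7 A#add9 C#maj

G minor down to D# minor is a diminished fourth; each chord root moves by that interval while the quality stays the same.
Dmin: root D down a diminished fourth → A#, giving A#min.
Bbmaj: root Bb down a diminished fourth → F#, giving F#maj.
A7: root A down a diminished fourth → E#, giving E#7.
E7: root E down a diminished fourth → B#, giving B#7.
Dadd9: root D down a diminished fourth → A#, giving A#add9.
Fmaj: root F down a diminished fourth → C#, giving C#maj.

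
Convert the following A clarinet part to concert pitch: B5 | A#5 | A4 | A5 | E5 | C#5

The A clarinet sounds a minor third below written, so transpose each written note down a minor third.
B5 -> G#5
A#5 -> F##5
A4 -> F#4
A5 -> F#5
E5 -> C#5
C#5 -> A#4

G#5 F##5 F#4 F#5 C#5 A#4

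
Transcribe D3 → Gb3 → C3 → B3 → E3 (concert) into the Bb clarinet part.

Written C4 sounds as Bb3 on the Bb clarinet, so concert pitches are written a major second up.
D3 to E3
Gb3 to Ab3
C3 to D3
B3 to C#4
E3 to F#3

E3 Ab3 D3 C#4 F#3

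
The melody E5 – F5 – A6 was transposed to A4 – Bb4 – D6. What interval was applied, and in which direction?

down a perfect fifth

From E5 to A4 is 5 letter names — a fifth of some quality.
A4 to E5 is 7 semitones, which makes it a perfect fifth; the second version is lower, so the direction is down.
Checking another pair — A6 → D6 — gives the same interval.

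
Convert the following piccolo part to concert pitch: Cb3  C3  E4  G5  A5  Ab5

Cb4 C4 E5 G6 A6 Ab6

Written C4 on the piccolo sounds as C5, a perfect octave higher; apply that shift to every note.
Cb3 gives Cb4
C3 gives C4
E4 gives E5
G5 gives G6
A5 gives A6
Ab5 gives Ab6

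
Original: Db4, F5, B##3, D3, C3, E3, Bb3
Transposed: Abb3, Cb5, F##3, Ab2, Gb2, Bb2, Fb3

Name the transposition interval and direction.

down an augmented fourth

From Db4 to Abb3 is 4 letter names — a fourth of some quality.
Abb3 to Db4 is 6 semitones, which makes it an augmented fourth; the second version is lower, so the direction is down.
Checking another pair — Bb3 → Fb3 — gives the same interval.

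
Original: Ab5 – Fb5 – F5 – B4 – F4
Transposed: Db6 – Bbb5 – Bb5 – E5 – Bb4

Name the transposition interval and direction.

From Ab5 to Db6 is 4 letter names — a fourth of some quality.
Ab5 to Db6 is 5 semitones, which makes it a perfect fourth; the second version is higher, so the direction is up.
Checking another pair — F4 → Bb4 — gives the same interval.

up a perfect fourth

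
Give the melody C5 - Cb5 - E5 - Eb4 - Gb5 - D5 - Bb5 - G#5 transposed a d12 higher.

Gb6 Gbb6 Bb6 Bbb5 Dbb7 Ab6 Fb7 D7

C5 up a diminished twelfth is Gb6.
A diminished twelfth up from Cb5 gives Gbb6.
A diminished twelfth up from E5 gives Bb6.
A diminished twelfth up from Eb4 gives Bbb5.
Gb5: a twelfth up reaches D, and 18 semitones makes it Dbb7.
D5 up a diminished twelfth is Ab6.
Bb5 up a diminished twelfth is Fb7.
A diminished twelfth up from G#5 gives D7.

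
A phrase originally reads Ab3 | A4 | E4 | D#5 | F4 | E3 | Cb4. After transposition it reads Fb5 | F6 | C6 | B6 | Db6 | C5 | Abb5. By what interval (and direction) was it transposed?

up a minor thirteenth

Take the first pair: Ab3 → Fb5. A to F spans 13 letter names, so the interval is some kind of thirteenth.
Ab3 to Fb5 is 20 semitones, which makes it a minor thirteenth; the second version is higher, so the direction is up.
Checking another pair — Cb4 → Abb5 — gives the same interval.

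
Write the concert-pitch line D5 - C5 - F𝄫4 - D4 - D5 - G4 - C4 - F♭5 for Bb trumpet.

Written C4 sounds as Bb3 on the Bb trumpet, so concert pitches are written a major second up.
D5 -> E5
C5 -> D5
Fbb4 -> Gbb4
D4 -> E4
D5 -> E5
G4 -> A4
C4 -> D4
Fb5 -> Gb5

E5 D5 Gbb4 E4 E5 A4 D4 Gb5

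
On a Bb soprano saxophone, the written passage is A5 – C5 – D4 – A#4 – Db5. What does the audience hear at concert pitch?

Written C4 on the Bb soprano saxophone sounds as Bb3, a major second lower; apply that shift to every note.
A5 -> G5
C5 -> Bb4
D4 -> C4
A#4 -> G#4
Db5 -> Cb5

G5 Bb4 C4 G#4 Cb5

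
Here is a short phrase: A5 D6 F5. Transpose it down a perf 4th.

A perfect fourth down from A5 gives E5.
A perfect fourth down from D6 gives A5.
F5: a fourth down reaches C, and 5 semitones makes it C5.

E5 A5 C5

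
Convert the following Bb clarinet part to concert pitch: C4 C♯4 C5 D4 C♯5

Bb3 B3 Bb4 C4 B4

The Bb clarinet sounds a major second below written, so transpose each written note down a major second.
C4 -> Bb3
C#4 -> B3
C5 -> Bb4
D4 -> C4
C#5 -> B4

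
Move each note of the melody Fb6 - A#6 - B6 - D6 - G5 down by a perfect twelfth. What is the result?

Bbb4 D#5 E5 G4 C4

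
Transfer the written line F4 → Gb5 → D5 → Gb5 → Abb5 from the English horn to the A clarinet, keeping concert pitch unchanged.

Db4 Ebb5 Bb4 Ebb5 Fbb5

First find concert pitch: the English horn sounds a perfect fifth below written, so F4 Gb5 D5 Gb5 Abb5 sounds Bb3 Cb5 G4 Cb5 Dbb5.
Then write for A clarinet: it sounds a minor third below written, so the part must be a minor third above concert.
Bb3 → Db4
Cb5 → Ebb5
G4 → Bb4
Cb5 → Ebb5
Dbb5 → Fbb5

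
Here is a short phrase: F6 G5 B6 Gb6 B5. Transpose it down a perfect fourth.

F6 → C6
G5 → D5
B6 → F#6
Gb6 → Db6
B5 → F#5

C6 D5 F#6 Db6 F#5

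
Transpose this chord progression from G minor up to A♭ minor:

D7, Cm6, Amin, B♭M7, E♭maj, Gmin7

Eb7 Dbm6 Bbmin CbM7 Fbmaj Abmin7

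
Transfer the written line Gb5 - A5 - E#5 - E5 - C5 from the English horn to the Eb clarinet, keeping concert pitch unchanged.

Ab4 B4 F##4 F#4 D4

First find concert pitch: the English horn sounds a perfect fifth below written, so Gb5 A5 E#5 E5 C5 sounds Cb5 D5 A#4 A4 F4.
Then write for Eb clarinet: it sounds a minor third above written, so the part must be a minor third below concert.
Cb5 → Ab4
D5 → B4
A#4 → F##4
A4 → F#4
F4 → D4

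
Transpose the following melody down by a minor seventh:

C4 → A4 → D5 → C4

D3 B3 E4 D3

C4 gives D3
A4 gives B3
D5 gives E4
C4 gives D3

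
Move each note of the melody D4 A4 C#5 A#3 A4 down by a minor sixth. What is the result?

F#3 C#4 E#4 C##3 C#4

D4 -> F#3
A4 -> C#4
C#5 -> E#4
A#3 -> C##3
A4 -> C#4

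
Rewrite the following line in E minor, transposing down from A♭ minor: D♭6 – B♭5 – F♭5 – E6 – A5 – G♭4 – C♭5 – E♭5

From A♭ down to E is a diminished fourth; apply that to each pitch.
Db6 -> A5
Bb5 -> F#5
Fb5 -> C5
E6 -> B#5
A5 -> E#5
Gb4 -> D4
Cb5 -> G4
Eb5 -> B4

A5 F#5 C5 B#5 E#5 D4 G4 B4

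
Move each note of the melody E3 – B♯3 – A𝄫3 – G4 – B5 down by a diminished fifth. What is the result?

A diminished fifth down from E3 gives A#2.
A diminished fifth down from B#3 gives E##3.
A diminished fifth down from Abb3 gives Db3.
G4 down a diminished fifth is C#4.
B5 down a diminished fifth is E#5.

A#2 E##3 Db3 C#4 E#5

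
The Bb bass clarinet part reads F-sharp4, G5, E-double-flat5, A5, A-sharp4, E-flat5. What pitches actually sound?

E3 F4 Dbb4 G4 G#3 Db4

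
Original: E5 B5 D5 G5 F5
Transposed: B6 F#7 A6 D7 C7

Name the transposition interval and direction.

From E5 to B6 is 12 letter names — a twelfth of some quality.
E5 to B6 is 19 semitones, which makes it a perfect twelfth; the second version is higher, so the direction is up.
Checking another pair — F5 → C7 — gives the same interval.

up a perfect twelfth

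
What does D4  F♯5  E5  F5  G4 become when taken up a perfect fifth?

D4: a fifth up reaches A, and 7 semitones makes it A4.
F#5: a fifth up reaches C, and 7 semitones makes it C#6.
E5 up a perfect fifth is B5.
F5 up a perfect fifth is C6.
G4: a fifth up reaches D, and 7 semitones makes it D5.

A4 C#6 B5 C6 D5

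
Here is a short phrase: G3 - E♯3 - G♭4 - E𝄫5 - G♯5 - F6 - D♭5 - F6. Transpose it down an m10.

G3 down a minor tenth is E2.
A minor tenth down from E#3 gives C##2.
Gb4: a tenth down reaches E, and 15 semitones makes it Eb3.
A minor tenth down from Ebb5 gives Cb4.
A minor tenth down from G#5 gives E#4.
F6: a tenth down reaches D, and 15 semitones makes it D5.
Db5: a tenth down reaches B, and 15 semitones makes it Bb3.
F6: a tenth down reaches D, and 15 semitones makes it D5.

E2 C##2 Eb3 Cb4 E#4 D5 Bb3 D5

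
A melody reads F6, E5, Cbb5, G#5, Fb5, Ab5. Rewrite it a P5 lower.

F6 down a perfect fifth is Bb5.
E5: a fifth down reaches A, and 7 semitones makes it A4.
Cbb5: a fifth down reaches F, and 7 semitones makes it Fbb4.
G#5 down a perfect fifth is C#5.
Fb5: a fifth down reaches B, and 7 semitones makes it Bbb4.
Ab5 down a perfect fifth is Db5.

Bb5 A4 Fbb4 C#5 Bbb4 Db5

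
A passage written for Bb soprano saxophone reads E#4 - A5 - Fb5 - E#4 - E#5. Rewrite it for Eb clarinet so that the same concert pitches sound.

B#3 E5 Cb5 B#3 B#4

First find concert pitch: the Bb soprano saxophone sounds a major second below written, so E#4 A5 Fb5 E#4 E#5 sounds D#4 G5 Ebb5 D#4 D#5.
Then write for Eb clarinet: it sounds a minor third above written, so the part must be a minor third below concert.
D#4 → B#3
G5 → E5
Ebb5 → Cb5
D#4 → B#3
D#5 → B#4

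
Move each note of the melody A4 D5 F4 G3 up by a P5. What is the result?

E5 A5 C5 D4

A perfect fifth up from A4 gives E5.
A perfect fifth up from D5 gives A5.
F4 up a perfect fifth is C5.
G3: a fifth up reaches D, and 7 semitones makes it D4.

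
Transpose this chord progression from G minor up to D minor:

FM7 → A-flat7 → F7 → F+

G minor up to D minor is a perfect fifth; each chord root moves by that interval while the quality stays the same.
FM7: root F up a perfect fifth → C, giving CM7.
A-flat7: root A-flat up a perfect fifth → Eb, giving Eb7.
F7: root F up a perfect fifth → C, giving C7.
F+: root F up a perfect fifth → C, giving C+.

CM7 Eb7 C7 C+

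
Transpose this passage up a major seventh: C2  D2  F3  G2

B2 C#3 E4 F#3

A major seventh up from C2 gives B2.
D2 up a major seventh is C#3.
A major seventh up from F3 gives E4.
G2 up a major seventh is F#3.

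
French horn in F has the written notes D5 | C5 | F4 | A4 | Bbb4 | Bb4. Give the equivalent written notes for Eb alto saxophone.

E5 D5 G4 B4 Cb5 C5

First find concert pitch: the French horn in F sounds a perfect fifth below written, so D5 C5 F4 A4 Bbb4 Bb4 sounds G4 F4 Bb3 D4 Ebb4 Eb4.
Then write for Eb alto saxophone: it sounds a major sixth below written, so the part must be a major sixth above concert.
G4 → E5
F4 → D5
Bb3 → G4
D4 → B4
Ebb4 → Cb5
Eb4 → C5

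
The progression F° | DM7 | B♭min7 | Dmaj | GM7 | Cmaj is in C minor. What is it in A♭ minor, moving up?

Db° BbM7 Gbmin7 Bbmaj EbM7 Abmaj

C minor up to A♭ minor is a minor sixth; each chord root moves by that interval while the quality stays the same.
F°: root F up a minor sixth → Db, giving Db°.
DM7: root D up a minor sixth → Bb, giving BbM7.
B♭min7: root B♭ up a minor sixth → Gb, giving Gbmin7.
Dmaj: root D up a minor sixth → Bb, giving Bbmaj.
GM7: root G up a minor sixth → Eb, giving EbM7.
Cmaj: root C up a minor sixth → Ab, giving Abmaj.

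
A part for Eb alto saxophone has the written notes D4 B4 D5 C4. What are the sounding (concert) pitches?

The Eb alto saxophone sounds a major sixth below written, so transpose each written note down a major sixth.
D4 -> F3
B4 -> D4
D5 -> F4
C4 -> Eb3

F3 D4 F4 Eb3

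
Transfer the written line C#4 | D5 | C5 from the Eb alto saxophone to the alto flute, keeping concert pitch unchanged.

First find concert pitch: the Eb alto saxophone sounds a major sixth below written, so C#4 D5 C5 sounds E3 F4 Eb4.
Then write for alto flute: it sounds a perfect fourth below written, so the part must be a perfect fourth above concert.
E3 → A3
F4 → Bb4
Eb4 → Ab4

A3 Bb4 Ab4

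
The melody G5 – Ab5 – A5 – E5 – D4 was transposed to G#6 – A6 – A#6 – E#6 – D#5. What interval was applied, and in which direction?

Take the first pair: G5 → G#6. G to G spans 8 letter names, so the interval is some kind of octave.
G5 to G#6 is 13 semitones, which makes it an augmented octave; the second version is higher, so the direction is up.
Checking another pair — D4 → D#5 — gives the same interval.

up an augmented octave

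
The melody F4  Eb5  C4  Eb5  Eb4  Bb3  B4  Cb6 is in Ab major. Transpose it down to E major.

C#4 B4 G#3 B4 B3 F#3 F##4 G5

From Ab down to E is a diminished fourth; apply that to each pitch.
F4 to C#4
Eb5 to B4
C4 to G#3
Eb5 to B4
Eb4 to B3
Bb3 to F#3
B4 to F##4
Cb6 to G5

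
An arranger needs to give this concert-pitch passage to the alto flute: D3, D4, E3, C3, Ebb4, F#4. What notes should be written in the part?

G3 G4 A3 F3 Abb4 B4

Written C4 sounds as G3 on the alto flute, so concert pitches are written a perfect fourth up.
D3 gives G3
D4 gives G4
E3 gives A3
C3 gives F3
Ebb4 gives Abb4
F#4 gives B4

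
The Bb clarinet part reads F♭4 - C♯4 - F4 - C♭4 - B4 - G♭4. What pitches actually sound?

Ebb4 B3 Eb4 Bbb3 A4 Fb4

Written C4 on the Bb clarinet sounds as Bb3, a major second lower; apply that shift to every note.
Fb4 to Ebb4
C#4 to B3
F4 to Eb4
Cb4 to Bbb3
B4 to A4
Gb4 to Fb4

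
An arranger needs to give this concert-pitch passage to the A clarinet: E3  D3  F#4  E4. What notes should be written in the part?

The A clarinet sounds a minor third below written, so the written part must be a minor third above concert — transpose each note up.
E3 -> G3
D3 -> F3
F#4 -> A4
E4 -> G4

G3 F3 A4 G4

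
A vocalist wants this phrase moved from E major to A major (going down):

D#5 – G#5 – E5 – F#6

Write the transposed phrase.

G#4 C#5 A4 B5

From E down to A is a perfect fifth; apply that to each pitch.
D#5 to G#4
G#5 to C#5
E5 to A4
F#6 to B5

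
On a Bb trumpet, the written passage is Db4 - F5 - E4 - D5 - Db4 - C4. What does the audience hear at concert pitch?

Cb4 Eb5 D4 C5 Cb4 Bb3

Written C4 on the Bb trumpet sounds as Bb3, a major second lower; apply that shift to every note.
Db4 to Cb4
F5 to Eb5
E4 to D4
D5 to C5
Db4 to Cb4
C4 to Bb3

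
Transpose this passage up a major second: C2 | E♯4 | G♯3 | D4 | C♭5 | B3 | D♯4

C2 gives D2
E#4 gives F##4
G#3 gives A#3
D4 gives E4
Cb5 gives Db5
B3 gives C#4
D#4 gives E#4

D2 F##4 A#3 E4 Db5 C#4 E#4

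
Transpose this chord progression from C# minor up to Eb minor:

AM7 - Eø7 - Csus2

CbM7 Gbø7 Ebbsus2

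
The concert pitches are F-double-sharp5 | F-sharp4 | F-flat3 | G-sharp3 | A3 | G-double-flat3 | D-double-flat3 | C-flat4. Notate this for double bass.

The double bass sounds a perfect octave below written, so the written part must be a perfect octave above concert — transpose each note up.
F##5 becomes F##6
F#4 becomes F#5
Fb3 becomes Fb4
G#3 becomes G#4
A3 becomes A4
Gbb3 becomes Gbb4
Dbb3 becomes Dbb4
Cb4 becomes Cb5

F##6 F#5 Fb4 G#4 A4 Gbb4 Dbb4 Cb5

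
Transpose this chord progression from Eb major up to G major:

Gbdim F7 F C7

Bbdim A7 A E7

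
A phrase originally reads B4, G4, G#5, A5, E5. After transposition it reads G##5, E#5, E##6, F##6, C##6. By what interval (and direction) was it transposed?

up an augmented sixth

From B4 to G##5 is 6 letter names — a sixth of some quality.
B4 to G##5 is 10 semitones, which makes it an augmented sixth; the second version is higher, so the direction is up.
Checking another pair — E5 → C##6 — gives the same interval.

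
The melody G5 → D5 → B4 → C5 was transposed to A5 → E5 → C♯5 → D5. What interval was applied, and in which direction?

Take the first pair: G5 → A5. G to A spans 2 letter names, so the interval is some kind of second.
G5 to A5 is 2 semitones, which makes it a major second; the second version is higher, so the direction is up.
Checking another pair — C5 → D5 — gives the same interval.

up a major second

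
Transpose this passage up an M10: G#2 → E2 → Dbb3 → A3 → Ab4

B#3 G#3 Fb4 C#5 C6

G#2 to B#3
E2 to G#3
Dbb3 to Fb4
A3 to C#5
Ab4 to C6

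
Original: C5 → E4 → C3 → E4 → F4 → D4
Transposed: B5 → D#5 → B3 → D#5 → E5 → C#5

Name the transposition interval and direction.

Take the first pair: C5 → B5. C to B spans 7 letter names, so the interval is some kind of seventh.
C5 to B5 is 11 semitones, which makes it a major seventh; the second version is higher, so the direction is up.
Checking another pair — D4 → C#5 — gives the same interval.

up a major seventh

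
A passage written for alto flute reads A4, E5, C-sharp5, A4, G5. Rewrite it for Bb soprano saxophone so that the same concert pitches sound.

First find concert pitch: the alto flute sounds a perfect fourth below written, so A4 E5 C-sharp5 A4 G5 sounds E4 B4 G#4 E4 D5.
Then write for Bb soprano saxophone: it sounds a major second below written, so the part must be a major second above concert.
E4 → F#4
B4 → C#5
G#4 → A#4
E4 → F#4
D5 → E5

F#4 C#5 A#4 F#4 E5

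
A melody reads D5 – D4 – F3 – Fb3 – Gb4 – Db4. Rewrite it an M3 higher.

A major third up from D5 gives F#5.
D4 up a major third is F#4.
F3: a third up reaches A, and 4 semitones makes it A3.
Fb3: a third up reaches A, and 4 semitones makes it Ab3.
Gb4: a third up reaches B, and 4 semitones makes it Bb4.
A major third up from Db4 gives F4.

F#5 F#4 A3 Ab3 Bb4 F4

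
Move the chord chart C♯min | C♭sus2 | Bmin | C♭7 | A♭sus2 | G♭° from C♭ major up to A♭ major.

C♭ major up to A♭ major is a major sixth; each chord root moves by that interval while the quality stays the same.
C♯min: root C♯ up a major sixth → A#, giving A#min.
C♭sus2: root C♭ up a major sixth → Ab, giving Absus2.
Bmin: root B up a major sixth → G#, giving G#min.
C♭7: root C♭ up a major sixth → Ab, giving Ab7.
A♭sus2: root A♭ up a major sixth → F, giving Fsus2.
G♭°: root G♭ up a major sixth → Eb, giving Eb°.

A#min Absus2 G#min Ab7 Fsus2 Eb°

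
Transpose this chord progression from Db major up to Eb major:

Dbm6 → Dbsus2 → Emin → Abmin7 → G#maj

Db major up to Eb major is a major second; each chord root moves by that interval while the quality stays the same.
Dbm6: root Db up a major second → Eb, giving Ebm6.
Dbsus2: root Db up a major second → Eb, giving Ebsus2.
Emin: root E up a major second → F#, giving F#min.
Abmin7: root Ab up a major second → Bb, giving Bbmin7.
G#maj: root G# up a major second → A#, giving A#maj.

Ebm6 Ebsus2 F#min Bbmin7 A#maj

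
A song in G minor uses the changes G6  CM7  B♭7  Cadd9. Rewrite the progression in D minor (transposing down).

D6 GM7 F7 Gadd9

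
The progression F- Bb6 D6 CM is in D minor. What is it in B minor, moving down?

D- G6 B6 AM

D minor down to B minor is a minor third; each chord root moves by that interval while the quality stays the same.
F-: root F down a minor third → D, giving D-.
Bb6: root Bb down a minor third → G, giving G6.
D6: root D down a minor third → B, giving B6.
CM: root C down a minor third → A, giving AM.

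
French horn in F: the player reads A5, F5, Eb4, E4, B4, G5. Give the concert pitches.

Written C4 on the French horn in F sounds as F3, a perfect fifth lower; apply that shift to every note.
A5 → D5
F5 → Bb4
Eb4 → Ab3
E4 → A3
B4 → E4
G5 → C5

D5 Bb4 Ab3 A3 E4 C5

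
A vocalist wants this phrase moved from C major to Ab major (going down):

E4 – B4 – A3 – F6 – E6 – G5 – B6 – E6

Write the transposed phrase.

From C down to Ab is a major third; apply that to each pitch.
E4 gives C4
B4 gives G4
A3 gives F3
F6 gives Db6
E6 gives C6
G5 gives Eb5
B6 gives G6
E6 gives C6

C4 G4 F3 Db6 C6 Eb5 G6 C6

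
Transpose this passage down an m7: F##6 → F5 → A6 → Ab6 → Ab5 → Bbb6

G##5 G4 B5 Bb5 Bb4 Cb6

F##6 to G##5
F5 to G4
A6 to B5
Ab6 to Bb5
Ab5 to Bb4
Bbb6 to Cb6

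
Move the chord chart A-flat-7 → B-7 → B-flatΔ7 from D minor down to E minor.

Bb-7 C#-7 CΔ7

D minor down to E minor is a minor seventh; each chord root moves by that interval while the quality stays the same.
A-flat-7: root A-flat down a minor seventh → Bb, giving Bb-7.
B-7: root B down a minor seventh → C#, giving C#-7.
B-flatΔ7: root B-flat down a minor seventh → C, giving CΔ7.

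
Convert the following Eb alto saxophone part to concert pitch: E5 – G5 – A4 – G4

Written C4 on the Eb alto saxophone sounds as Eb3, a major sixth lower; apply that shift to every note.
E5 → G4
G5 → Bb4
A4 → C4
G4 → Bb3

G4 Bb4 C4 Bb3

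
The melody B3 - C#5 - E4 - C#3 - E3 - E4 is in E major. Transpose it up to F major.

From E up to F is a minor second; apply that to each pitch.
B3 to C4
C#5 to D5
E4 to F4
C#3 to D3
E3 to F3
E4 to F4

C4 D5 F4 D3 F3 F4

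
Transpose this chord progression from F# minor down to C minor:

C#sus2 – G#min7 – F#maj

F# minor down to C minor is an augmented fourth; each chord root moves by that interval while the quality stays the same.
C#sus2: root C# down an augmented fourth → G, giving Gsus2.
G#min7: root G# down an augmented fourth → D, giving Dmin7.
F#maj: root F# down an augmented fourth → C, giving Cmaj.

Gsus2 Dmin7 Cmaj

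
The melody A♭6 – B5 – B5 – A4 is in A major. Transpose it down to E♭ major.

Ebb6 F5 F5 Eb4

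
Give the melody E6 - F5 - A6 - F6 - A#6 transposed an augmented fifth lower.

E6: a fifth down reaches A, and 8 semitones makes it Ab5.
An augmented fifth down from F5 gives Bbb4.
A6: a fifth down reaches D, and 8 semitones makes it Db6.
An augmented fifth down from F6 gives Bbb5.
An augmented fifth down from A#6 gives D6.

Ab5 Bbb4 Db6 Bbb5 D6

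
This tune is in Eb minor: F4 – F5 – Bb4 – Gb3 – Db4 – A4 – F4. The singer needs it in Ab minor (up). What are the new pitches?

Bb4 Bb5 Eb5 Cb4 Gb4 D5 Bb4

Eb minor to Ab minor up is a perfect fourth, so every note moves up by that interval.
F4 → Bb4
F5 → Bb5
Bb4 → Eb5
Gb3 → Cb4
Db4 → Gb4
A4 → D5
F4 → Bb4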